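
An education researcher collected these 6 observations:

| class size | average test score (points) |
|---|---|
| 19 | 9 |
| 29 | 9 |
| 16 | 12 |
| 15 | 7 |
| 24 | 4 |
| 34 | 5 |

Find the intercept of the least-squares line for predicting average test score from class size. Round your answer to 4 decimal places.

n = 6, Σx = 137, Σy = 46, Σxy = 995, Σx² = 3415
Sxx = Σx² − (Σx)²/n = 3415 − 3128.166667 = 286.833333
Sxy = Σxy − (Σx)(Σy)/n = 995 − 1050.333333 = -55.333333
b = Sxy/Sxx = -55.333333/286.833333 = -0.192911
a = ȳ − b·x̄ = 7.666667 − (-0.192911)·22.833333 = 12.071470

12.0715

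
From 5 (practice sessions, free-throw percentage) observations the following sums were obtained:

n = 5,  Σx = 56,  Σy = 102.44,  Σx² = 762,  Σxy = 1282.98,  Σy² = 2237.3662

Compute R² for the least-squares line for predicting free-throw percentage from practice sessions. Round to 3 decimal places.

0.985

Sxx = Σx² − (Σx)²/n = 762 − 627.2 = 134.8
Sxy = Σxy − (Σx)(Σy)/n = 1282.98 − 1147.328 = 135.652
Syy = Σy² − (Σy)²/n = 2237.3662 − 2098.79072 = 138.57548
R² = Sxy²/(Sxx·Syy) = (135.652)²/(134.8·138.57548) = 0.985090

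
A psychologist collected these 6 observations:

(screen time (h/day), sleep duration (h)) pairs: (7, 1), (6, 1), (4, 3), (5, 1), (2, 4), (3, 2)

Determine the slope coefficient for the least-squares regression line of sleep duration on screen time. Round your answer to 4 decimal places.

n = 6, Σx = 27, Σy = 12, Σxy = 44, Σx² = 139
Sxx = Σx² − (Σx)²/n = 139 − 121.5 = 17.5
Sxy = Σxy − (Σx)(Σy)/n = 44 − 54 = -10
b = Sxy/Sxx = -10/17.5 = -0.571429

-0.5714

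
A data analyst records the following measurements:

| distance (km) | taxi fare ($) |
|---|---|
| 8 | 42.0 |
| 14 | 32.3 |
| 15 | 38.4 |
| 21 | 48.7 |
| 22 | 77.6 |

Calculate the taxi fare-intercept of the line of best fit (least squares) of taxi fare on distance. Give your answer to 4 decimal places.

14.5569

n = 5, Σx = 80, Σy = 239, Σxy = 4094.1, Σx² = 1410
Sxx = Σx² − (Σx)²/n = 1410 − 1280 = 130
Sxy = Σxy − (Σx)(Σy)/n = 4094.1 − 3824 = 270.1
b = Sxy/Sxx = 270.1/130 = 2.077692
a = ȳ − b·x̄ = 47.8 − 2.077692·16 = 14.556923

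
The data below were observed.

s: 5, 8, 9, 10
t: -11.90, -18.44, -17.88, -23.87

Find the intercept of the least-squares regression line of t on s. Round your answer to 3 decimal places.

-0.925

n = 4, Σx = 32, Σy = -72.09, Σxy = -606.64, Σx² = 270
Sxx = Σx² − (Σx)²/n = 270 − 256 = 14
Sxy = Σxy − (Σx)(Σy)/n = -606.64 − (-576.72) = -29.92
b = Sxy/Sxx = -29.92/14 = -2.137143
a = ȳ − b·x̄ = -18.0225 − (-2.137143)·8 = -0.925357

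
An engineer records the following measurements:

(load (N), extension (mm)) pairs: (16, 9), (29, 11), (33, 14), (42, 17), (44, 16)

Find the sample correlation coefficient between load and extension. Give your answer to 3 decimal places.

n = 5, Σx = 164, Σy = 67, Σxy = 2343, Σx² = 5886, Σy² = 943
Sxx = Σx² − (Σx)²/n = 5886 − 5379.2 = 506.8
Sxy = Σxy − (Σx)(Σy)/n = 2343 − 2197.6 = 145.4
Syy = Σy² − (Σy)²/n = 943 − 897.8 = 45.2
r = Sxy/√(Sxx·Syy) = 145.4/√(22907.36) = 145.4/151.351776 = 0.960676

0.961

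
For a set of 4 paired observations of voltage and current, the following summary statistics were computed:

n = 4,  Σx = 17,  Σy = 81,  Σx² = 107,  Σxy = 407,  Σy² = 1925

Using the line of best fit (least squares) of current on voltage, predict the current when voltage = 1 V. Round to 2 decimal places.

14.38

Sxx = Σx² − (Σx)²/n = 107 − 72.25 = 34.75
Sxy = Σxy − (Σx)(Σy)/n = 407 − 344.25 = 62.75
b = Sxy/Sxx = 62.75/34.75 = 1.805755
a = ȳ − b·x̄ = 20.25 − 1.805755·4.25 = 12.575540
ŷ(1) = a + b·1 = 12.575540 + 1.805755·1 = 14.381295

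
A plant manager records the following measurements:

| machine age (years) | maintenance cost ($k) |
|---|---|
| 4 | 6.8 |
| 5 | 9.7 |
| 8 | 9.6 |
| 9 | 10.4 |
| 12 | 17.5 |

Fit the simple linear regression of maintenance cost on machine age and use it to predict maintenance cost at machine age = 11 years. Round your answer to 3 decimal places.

n = 5, Σx = 38, Σy = 54, Σxy = 456.1, Σx² = 330
Sxx = Σx² − (Σx)²/n = 330 − 288.8 = 41.2
Sxy = Σxy − (Σx)(Σy)/n = 456.1 − 410.4 = 45.7
b = Sxy/Sxx = 45.7/41.2 = 1.109223
a = ȳ − b·x̄ = 10.8 − 1.109223·7.6 = 2.369903
ŷ(11) = a + b·11 = 2.369903 + 1.109223·11 = 14.571359

14.571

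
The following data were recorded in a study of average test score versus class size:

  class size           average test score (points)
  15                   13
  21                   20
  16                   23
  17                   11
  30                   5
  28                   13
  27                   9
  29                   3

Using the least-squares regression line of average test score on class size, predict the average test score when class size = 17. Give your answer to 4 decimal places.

16.4411

n = 8, Σx = 183, Σy = 97, Σxy = 2014, Σx² = 4465
Sxx = Σx² − (Σx)²/n = 4465 − 4186.125 = 278.875
Sxy = Σxy − (Σx)(Σy)/n = 2014 − 2218.875 = -204.875
b = Sxy/Sxx = -204.875/278.875 = -0.734648
a = ȳ − b·x̄ = 12.125 − (-0.734648)·22.875 = 28.930076
ŷ(17) = a + b·17 = 28.930076 + (-0.734648)·17 = 16.441058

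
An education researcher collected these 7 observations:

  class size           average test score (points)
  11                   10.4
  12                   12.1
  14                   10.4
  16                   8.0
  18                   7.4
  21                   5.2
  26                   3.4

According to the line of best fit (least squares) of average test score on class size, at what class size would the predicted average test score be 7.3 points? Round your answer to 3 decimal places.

n = 7, Σx = 118, Σy = 56.9, Σxy = 864, Σx² = 2158
Sxx = Σx² − (Σx)²/n = 2158 − 1989.142857 = 168.857143
Sxy = Σxy − (Σx)(Σy)/n = 864 − 959.171429 = -95.171429
b = Sxy/Sxx = -95.171429/168.857143 = -0.563621
a = ȳ − b·x̄ = 8.128571 − (-0.563621)·16.857143 = 17.629611
Set a + b·x = 7.3: x = (7.3 − 17.629611) / (-0.563621) = 18.327229

18.327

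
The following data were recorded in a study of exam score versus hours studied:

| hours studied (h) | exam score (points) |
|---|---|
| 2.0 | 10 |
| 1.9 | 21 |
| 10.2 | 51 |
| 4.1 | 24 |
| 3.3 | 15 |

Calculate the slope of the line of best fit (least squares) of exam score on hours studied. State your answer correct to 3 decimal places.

n = 5, Σx = 21.5, Σy = 121, Σxy = 728, Σx² = 139.35
Sxx = Σx² − (Σx)²/n = 139.35 − 92.45 = 46.9
Sxy = Σxy − (Σx)(Σy)/n = 728 − 520.3 = 207.7
b = Sxy/Sxx = 207.7/46.9 = 4.428571

4.429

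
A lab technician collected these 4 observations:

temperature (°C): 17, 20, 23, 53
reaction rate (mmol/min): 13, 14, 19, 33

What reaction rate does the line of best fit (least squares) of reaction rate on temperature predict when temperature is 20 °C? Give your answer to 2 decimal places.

n = 4, Σx = 113, Σy = 79, Σxy = 2687, Σx² = 4027
Sxx = Σx² − (Σx)²/n = 4027 − 3192.25 = 834.75
Sxy = Σxy − (Σx)(Σy)/n = 2687 − 2231.75 = 455.25
b = Sxy/Sxx = 455.25/834.75 = 0.545373
a = ȳ − b·x̄ = 19.75 − 0.545373·28.25 = 4.343217
ŷ(20) = a + b·20 = 4.343217 + 0.545373·20 = 15.250674

15.25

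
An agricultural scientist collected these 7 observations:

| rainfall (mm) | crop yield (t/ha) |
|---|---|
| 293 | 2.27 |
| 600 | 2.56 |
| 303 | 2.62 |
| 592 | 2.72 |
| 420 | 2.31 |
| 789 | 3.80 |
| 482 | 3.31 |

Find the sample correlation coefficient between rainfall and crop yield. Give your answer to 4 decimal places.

0.7241

n = 7, Σx = 3479, Σy = 19.59, Σxy = 10169.03, Σx² = 1919367, Σy² = 56.7015
Sxx = Σx² − (Σx)²/n = 1919367 − 1729063 = 190304
Sxy = Σxy − (Σx)(Σy)/n = 10169.03 − 9736.23 = 432.8
Syy = Σy² − (Σy)²/n = 56.7015 − 54.824014 = 1.877486
r = Sxy/√(Sxx·Syy) = 432.8/√(357293.041371) = 432.8/597.739945 = 0.724061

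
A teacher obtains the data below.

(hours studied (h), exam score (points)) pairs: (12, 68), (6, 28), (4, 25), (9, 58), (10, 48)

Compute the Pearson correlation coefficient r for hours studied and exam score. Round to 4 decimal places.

0.9414

n = 5, Σx = 41, Σy = 227, Σxy = 2086, Σx² = 377, Σy² = 11701
Sxx = Σx² − (Σx)²/n = 377 − 336.2 = 40.8
Sxy = Σxy − (Σx)(Σy)/n = 2086 − 1861.4 = 224.6
Syy = Σy² − (Σy)²/n = 11701 − 10305.8 = 1395.2
r = Sxy/√(Sxx·Syy) = 224.6/√(56924.16) = 224.6/238.587845 = 0.941372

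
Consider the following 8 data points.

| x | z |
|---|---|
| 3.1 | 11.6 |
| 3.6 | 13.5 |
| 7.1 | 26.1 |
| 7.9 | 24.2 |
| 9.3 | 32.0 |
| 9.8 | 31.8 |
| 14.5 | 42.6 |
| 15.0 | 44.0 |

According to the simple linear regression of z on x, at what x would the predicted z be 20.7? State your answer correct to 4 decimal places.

5.9864

n = 8, Σx = 70.3, Σy = 225.8, Σxy = 2347.99, Σx² = 753.17
Sxx = Σx² − (Σx)²/n = 753.17 − 617.76125 = 135.40875
Sxy = Σxy − (Σx)(Σy)/n = 2347.99 − 1984.2175 = 363.7725
b = Sxy/Sxx = 363.7725/135.40875 = 2.686477
a = ȳ − b·x̄ = 28.225 − 2.686477·8.7875 = 4.617583
Set a + b·x = 20.7: x = (20.7 − 4.617583) / 2.686477 = 5.986434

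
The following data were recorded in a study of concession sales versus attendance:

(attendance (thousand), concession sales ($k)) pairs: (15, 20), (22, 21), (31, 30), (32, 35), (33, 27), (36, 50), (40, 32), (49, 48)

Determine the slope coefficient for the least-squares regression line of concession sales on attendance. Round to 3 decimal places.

n = 8, Σx = 258, Σy = 263, Σxy = 9135, Σx² = 9080
Sxx = Σx² − (Σx)²/n = 9080 − 8320.5 = 759.5
Sxy = Σxy − (Σx)(Σy)/n = 9135 − 8481.75 = 653.25
b = Sxy/Sxx = 653.25/759.5 = 0.860105

0.860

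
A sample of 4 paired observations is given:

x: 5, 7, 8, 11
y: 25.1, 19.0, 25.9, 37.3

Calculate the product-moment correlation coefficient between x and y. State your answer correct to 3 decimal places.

0.776

n = 4, Σx = 31, Σy = 107.3, Σxy = 876, Σx² = 259, Σy² = 3053.11
Sxx = Σx² − (Σx)²/n = 259 − 240.25 = 18.75
Sxy = Σxy − (Σx)(Σy)/n = 876 − 831.575 = 44.425
Syy = Σy² − (Σy)²/n = 3053.11 − 2878.3225 = 174.7875
r = Sxy/√(Sxx·Syy) = 44.425/√(3277.265625) = 44.425/57.247407 = 0.776018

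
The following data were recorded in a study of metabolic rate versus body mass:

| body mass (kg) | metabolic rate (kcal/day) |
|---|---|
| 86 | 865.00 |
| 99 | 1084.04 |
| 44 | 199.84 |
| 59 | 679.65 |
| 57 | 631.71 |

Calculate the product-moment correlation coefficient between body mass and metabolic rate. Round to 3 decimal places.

n = 5, Σx = 345, Σy = 3460.24, Σxy = 266609.74, Σx² = 25863, Σy² = 2824285.3938
Sxx = Σx² − (Σx)²/n = 25863 − 23805 = 2058
Sxy = Σxy − (Σx)(Σy)/n = 266609.74 − 238756.56 = 27853.18
Syy = Σy² − (Σy)²/n = 2824285.3938 − 2394652.17152 = 429633.22228
r = Sxy/√(Sxx·Syy) = 27853.18/√(884185171.45224) = 27853.18/29735.251327 = 0.936706

0.937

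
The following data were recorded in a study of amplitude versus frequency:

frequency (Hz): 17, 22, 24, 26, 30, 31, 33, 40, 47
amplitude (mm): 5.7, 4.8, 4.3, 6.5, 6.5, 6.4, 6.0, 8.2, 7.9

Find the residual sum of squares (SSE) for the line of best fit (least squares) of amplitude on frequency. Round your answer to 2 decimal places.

4.41

n = 9, Σx = 270, Σy = 56.3, Σxy = 1765.4, Σx² = 8784, Σy² = 365.13
Sxx = Σx² − (Σx)²/n = 8784 − 8100 = 684
Sxy = Σxy − (Σx)(Σy)/n = 1765.4 − 1689 = 76.4
Syy = Σy² − (Σy)²/n = 365.13 − 352.187778 = 12.942222
b = Sxy/Sxx = 76.4/684 = 0.111696
SSE = Syy − b·Sxy = 12.942222 − 0.111696·76.4 = 4.408655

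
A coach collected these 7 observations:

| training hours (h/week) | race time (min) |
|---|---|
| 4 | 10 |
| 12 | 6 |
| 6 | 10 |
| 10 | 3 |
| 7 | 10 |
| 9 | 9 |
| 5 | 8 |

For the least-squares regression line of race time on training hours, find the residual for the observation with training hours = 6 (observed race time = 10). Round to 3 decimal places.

1.020

n = 7, Σx = 53, Σy = 56, Σxy = 393, Σx² = 451
Sxx = Σx² − (Σx)²/n = 451 − 401.285714 = 49.714286
Sxy = Σxy − (Σx)(Σy)/n = 393 − 424 = -31
b = Sxy/Sxx = -31/49.714286 = -0.623563
a = ȳ − b·x̄ = 8 − (-0.623563)·7.571429 = 12.721264
ŷ(6) = 12.721264 + (-0.623563)·6 = 8.979885
residual = y − ŷ = 10 − 8.979885 = 1.020115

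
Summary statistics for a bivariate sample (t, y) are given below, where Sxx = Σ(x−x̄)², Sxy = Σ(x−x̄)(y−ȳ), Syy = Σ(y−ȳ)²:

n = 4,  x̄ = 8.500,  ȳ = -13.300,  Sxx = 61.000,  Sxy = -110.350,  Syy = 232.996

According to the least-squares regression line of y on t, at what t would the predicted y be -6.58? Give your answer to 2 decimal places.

4.79

b = Sxy/Sxx = -110.35/61 = -1.809016
a = ȳ − b·x̄ = -13.3 − (-1.809016)·8.5 = 2.076639
Set a + b·x = -6.58: x = (-6.58 − 2.076639) / (-1.809016) = 4.785274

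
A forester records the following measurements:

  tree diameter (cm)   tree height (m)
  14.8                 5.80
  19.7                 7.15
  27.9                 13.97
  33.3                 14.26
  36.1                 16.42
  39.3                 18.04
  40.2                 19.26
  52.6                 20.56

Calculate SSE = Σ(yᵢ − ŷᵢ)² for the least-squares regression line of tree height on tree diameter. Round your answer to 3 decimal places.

15.704

n = 8, Σx = 263.9, Σy = 115.46, Σxy = 4248.758, Σx² = 9724.93, Σy² = 1871.9902
Sxx = Σx² − (Σx)²/n = 9724.93 − 8705.40125 = 1019.52875
Sxy = Σxy − (Σx)(Σy)/n = 4248.758 − 3808.73675 = 440.02125
Syy = Σy² − (Σy)²/n = 1871.9902 − 1666.37645 = 205.61375
b = Sxy/Sxx = 440.02125/1019.52875 = 0.431593
SSE = Syy − b·Sxy = 205.61375 − 0.431593·440.02125 = 15.703754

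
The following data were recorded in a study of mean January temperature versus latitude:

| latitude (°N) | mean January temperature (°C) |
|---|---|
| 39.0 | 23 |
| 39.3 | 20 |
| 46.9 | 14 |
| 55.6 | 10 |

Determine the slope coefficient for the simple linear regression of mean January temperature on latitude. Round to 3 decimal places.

-0.721

n = 4, Σx = 180.8, Σy = 67, Σxy = 2895.6, Σx² = 8356.46
Sxx = Σx² − (Σx)²/n = 8356.46 − 8172.16 = 184.3
Sxy = Σxy − (Σx)(Σy)/n = 2895.6 − 3028.4 = -132.8
b = Sxy/Sxx = -132.8/184.3 = -0.720564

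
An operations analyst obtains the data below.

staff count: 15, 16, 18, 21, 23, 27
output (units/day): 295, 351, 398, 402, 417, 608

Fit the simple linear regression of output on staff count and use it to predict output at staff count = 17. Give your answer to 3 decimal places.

n = 6, Σx = 120, Σy = 2471, Σxy = 51654, Σx² = 2504
Sxx = Σx² − (Σx)²/n = 2504 − 2400 = 104
Sxy = Σxy − (Σx)(Σy)/n = 51654 − 49420 = 2234
b = Sxy/Sxx = 2234/104 = 21.480769
a = ȳ − b·x̄ = 411.833333 − 21.480769·20 = -17.782051
ŷ(17) = a + b·17 = -17.782051 + 21.480769·17 = 347.391026

347.391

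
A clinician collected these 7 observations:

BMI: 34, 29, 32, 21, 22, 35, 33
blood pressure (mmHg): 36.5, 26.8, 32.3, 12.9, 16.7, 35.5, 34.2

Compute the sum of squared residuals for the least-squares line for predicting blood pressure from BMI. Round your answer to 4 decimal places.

6.2864

n = 7, Σx = 206, Σy = 194.9, Σxy = 6061.2, Σx² = 6260, Σy² = 5968.97
Sxx = Σx² − (Σx)²/n = 6260 − 6062.285714 = 197.714286
Sxy = Σxy − (Σx)(Σy)/n = 6061.2 − 5735.628571 = 325.571429
Syy = Σy² − (Σy)²/n = 5968.97 − 5426.572857 = 542.397143
b = Sxy/Sxx = 325.571429/197.714286 = 1.646676
SSE = Syy − b·Sxy = 542.397143 − 1.646676·325.571429 = 6.286387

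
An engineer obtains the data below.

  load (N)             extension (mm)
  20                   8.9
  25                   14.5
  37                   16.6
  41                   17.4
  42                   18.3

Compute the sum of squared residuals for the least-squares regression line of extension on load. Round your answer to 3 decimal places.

7.816

n = 5, Σx = 165, Σy = 75.7, Σxy = 2636.7, Σx² = 5839, Σy² = 1202.67
Sxx = Σx² − (Σx)²/n = 5839 − 5445 = 394
Sxy = Σxy − (Σx)(Σy)/n = 2636.7 − 2498.1 = 138.6
Syy = Σy² − (Σy)²/n = 1202.67 − 1146.098 = 56.572
b = Sxy/Sxx = 138.6/394 = 0.351777
SSE = Syy − b·Sxy = 56.572 − 0.351777·138.6 = 7.815756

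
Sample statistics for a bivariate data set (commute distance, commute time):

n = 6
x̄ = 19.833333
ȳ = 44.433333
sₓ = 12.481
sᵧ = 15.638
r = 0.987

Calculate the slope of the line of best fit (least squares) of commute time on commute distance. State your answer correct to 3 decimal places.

1.237

b = r · sᵧ/sₓ = 0.987 · 15.638/12.481 = 1.236656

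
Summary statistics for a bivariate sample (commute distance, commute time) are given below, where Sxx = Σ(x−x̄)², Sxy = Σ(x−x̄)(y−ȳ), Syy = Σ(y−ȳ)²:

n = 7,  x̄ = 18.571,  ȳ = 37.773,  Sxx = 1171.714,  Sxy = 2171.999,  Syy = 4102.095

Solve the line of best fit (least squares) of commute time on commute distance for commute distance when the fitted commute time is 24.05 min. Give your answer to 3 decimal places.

b = Sxy/Sxx = 2171.999/1171.714 = 1.853694
a = ȳ − b·x̄ = 37.773 − 1.853694·18.571 = 3.348052
Set a + b·x = 24.05: x = (24.05 − 3.348052) / 1.853694 = 11.167944

11.168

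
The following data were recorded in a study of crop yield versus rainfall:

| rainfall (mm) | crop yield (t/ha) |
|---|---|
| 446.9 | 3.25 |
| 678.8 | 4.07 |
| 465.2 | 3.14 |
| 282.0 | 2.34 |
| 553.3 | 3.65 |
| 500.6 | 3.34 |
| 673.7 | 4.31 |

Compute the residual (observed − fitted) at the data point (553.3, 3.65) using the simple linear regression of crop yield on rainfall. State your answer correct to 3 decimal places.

n = 7, Σx = 3600.5, Σy = 24.1, Σxy = 12930.945, Σx² = 1967037.03
Sxx = Σx² − (Σx)²/n = 1967037.03 − 1851942.892857 = 115094.137143
Sxy = Σxy − (Σx)(Σy)/n = 12930.945 − 12396.007143 = 534.937857
b = Sxy/Sxx = 534.937857/115094.137143 = 0.004648
a = ȳ − b·x̄ = 3.442857 − 0.004648·514.357143 = 1.052213
ŷ(553.3) = 1.052213 + 0.004648·553.3 = 3.623857
residual = y − ŷ = 3.65 − 3.623857 = 0.026143

0.026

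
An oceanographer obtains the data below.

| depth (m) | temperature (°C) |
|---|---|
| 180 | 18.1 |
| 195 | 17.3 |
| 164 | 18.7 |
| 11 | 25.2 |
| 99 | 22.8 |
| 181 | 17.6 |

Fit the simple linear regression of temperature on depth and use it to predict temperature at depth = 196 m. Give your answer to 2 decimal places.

17.34

n = 6, Σx = 830, Σy = 119.7, Σxy = 15418.3, Σx² = 140004
Sxx = Σx² − (Σx)²/n = 140004 − 114816.666667 = 25187.333333
Sxy = Σxy − (Σx)(Σy)/n = 15418.3 − 16558.5 = -1140.2
b = Sxy/Sxx = -1140.2/25187.333333 = -0.045269
a = ȳ − b·x̄ = 19.95 − (-0.045269)·138.333333 = 26.212182
ŷ(196) = a + b·196 = 26.212182 + (-0.045269)·196 = 17.339500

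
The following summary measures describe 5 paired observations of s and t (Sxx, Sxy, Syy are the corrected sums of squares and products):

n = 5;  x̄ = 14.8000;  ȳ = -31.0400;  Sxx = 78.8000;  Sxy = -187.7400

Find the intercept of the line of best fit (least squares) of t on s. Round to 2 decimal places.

b = Sxy/Sxx = -187.74/78.8 = -2.382487
a = ȳ − b·x̄ = -31.04 − (-2.382487)·14.8 = 4.220812

4.22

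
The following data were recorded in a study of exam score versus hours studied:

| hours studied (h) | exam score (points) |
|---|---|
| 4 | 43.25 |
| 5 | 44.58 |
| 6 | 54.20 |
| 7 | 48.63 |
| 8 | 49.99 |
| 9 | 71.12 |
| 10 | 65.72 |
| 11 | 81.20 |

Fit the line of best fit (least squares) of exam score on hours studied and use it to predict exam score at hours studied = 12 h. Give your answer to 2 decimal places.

80.02

n = 8, Σx = 60, Σy = 458.69, Σxy = 3651.91, Σx² = 492
Sxx = Σx² − (Σx)²/n = 492 − 450 = 42
Sxy = Σxy − (Σx)(Σy)/n = 3651.91 − 3440.175 = 211.735
b = Sxy/Sxx = 211.735/42 = 5.041310
a = ȳ − b·x̄ = 57.33625 − 5.041310·7.5 = 19.526429
ŷ(12) = a + b·12 = 19.526429 + 5.041310·12 = 80.022143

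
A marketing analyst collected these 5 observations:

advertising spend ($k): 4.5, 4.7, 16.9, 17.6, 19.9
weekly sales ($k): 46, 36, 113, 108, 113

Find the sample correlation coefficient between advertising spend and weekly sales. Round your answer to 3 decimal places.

0.985

n = 5, Σx = 63.6, Σy = 416, Σxy = 6435.4, Σx² = 1033.72, Σy² = 40614
Sxx = Σx² − (Σx)²/n = 1033.72 − 808.992 = 224.728
Sxy = Σxy − (Σx)(Σy)/n = 6435.4 − 5291.52 = 1143.88
Syy = Σy² − (Σy)²/n = 40614 − 34611.2 = 6002.8
r = Sxy/√(Sxx·Syy) = 1143.88/√(1348997.2384) = 1143.88/1161.463404 = 0.984861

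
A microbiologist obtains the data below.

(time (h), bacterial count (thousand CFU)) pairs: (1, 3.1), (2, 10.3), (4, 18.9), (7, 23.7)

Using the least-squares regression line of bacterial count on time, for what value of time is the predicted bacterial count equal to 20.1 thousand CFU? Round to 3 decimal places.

n = 4, Σx = 14, Σy = 56, Σxy = 265.2, Σx² = 70
Sxx = Σx² − (Σx)²/n = 70 − 49 = 21
Sxy = Σxy − (Σx)(Σy)/n = 265.2 − 196 = 69.2
b = Sxy/Sxx = 69.2/21 = 3.295238
a = ȳ − b·x̄ = 14 − 3.295238·3.5 = 2.466667
Set a + b·x = 20.1: x = (20.1 − 2.466667) / 3.295238 = 5.351156

5.351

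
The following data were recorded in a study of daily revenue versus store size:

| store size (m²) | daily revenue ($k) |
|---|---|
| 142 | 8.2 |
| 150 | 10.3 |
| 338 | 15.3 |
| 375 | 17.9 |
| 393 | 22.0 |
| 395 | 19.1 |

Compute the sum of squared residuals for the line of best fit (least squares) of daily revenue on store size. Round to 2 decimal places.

n = 6, Σx = 1793, Σy = 92.8, Σxy = 30783.8, Σx² = 608007, Σy² = 1576.64
Sxx = Σx² − (Σx)²/n = 608007 − 535808.166667 = 72198.833333
Sxy = Σxy − (Σx)(Σy)/n = 30783.8 − 27731.733333 = 3052.066667
Syy = Σy² − (Σy)²/n = 1576.64 − 1435.306667 = 141.333333
b = Sxy/Sxx = 3052.066667/72198.833333 = 0.042273
SSE = Syy − b·Sxy = 141.333333 − 0.042273·3052.066667 = 12.313091

12.31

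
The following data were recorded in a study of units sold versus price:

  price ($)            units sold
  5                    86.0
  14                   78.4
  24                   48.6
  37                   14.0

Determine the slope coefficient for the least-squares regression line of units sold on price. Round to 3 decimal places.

n = 4, Σx = 80, Σy = 227, Σxy = 3212, Σx² = 2166
Sxx = Σx² − (Σx)²/n = 2166 − 1600 = 566
Sxy = Σxy − (Σx)(Σy)/n = 3212 − 4540 = -1328
b = Sxy/Sxx = -1328/566 = -2.346290

-2.346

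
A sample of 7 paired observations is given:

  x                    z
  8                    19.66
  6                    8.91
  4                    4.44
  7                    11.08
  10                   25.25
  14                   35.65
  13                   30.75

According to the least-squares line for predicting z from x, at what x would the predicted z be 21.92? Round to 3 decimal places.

n = 7, Σx = 62, Σy = 135.74, Σxy = 1457.41, Σx² = 630
Sxx = Σx² − (Σx)²/n = 630 − 549.142857 = 80.857143
Sxy = Σxy − (Σx)(Σy)/n = 1457.41 − 1202.268571 = 255.141429
b = Sxy/Sxx = 255.141429/80.857143 = 3.155459
a = ȳ − b·x̄ = 19.391429 − 3.155459·8.857143 = -8.556926
Set a + b·x = 21.92: x = (21.92 − (-8.556926)) / 3.155459 = 9.658475

9.658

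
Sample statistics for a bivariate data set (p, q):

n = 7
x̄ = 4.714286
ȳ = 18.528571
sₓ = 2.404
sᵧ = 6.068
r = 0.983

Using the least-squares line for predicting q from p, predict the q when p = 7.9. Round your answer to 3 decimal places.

b = r · sᵧ/sₓ = 0.983 · 6.068/2.404 = 2.481216
a = ȳ − b·x̄ = 18.528571 − 2.481216·4.714286 = 6.831408
ŷ(7.9) = a + b·7.9 = 6.831408 + 2.481216·7.9 = 26.433017

26.433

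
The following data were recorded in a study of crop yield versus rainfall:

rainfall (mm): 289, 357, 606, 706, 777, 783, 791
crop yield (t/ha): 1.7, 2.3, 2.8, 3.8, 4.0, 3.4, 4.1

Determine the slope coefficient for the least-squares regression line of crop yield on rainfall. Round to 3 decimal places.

0.004

n = 7, Σx = 4309, Σy = 22.1, Σxy = 14705.3, Σx² = 2919141
Sxx = Σx² − (Σx)²/n = 2919141 − 2652497.285714 = 266643.714286
Sxy = Σxy − (Σx)(Σy)/n = 14705.3 − 13604.128571 = 1101.171429
b = Sxy/Sxx = 1101.171429/266643.714286 = 0.004130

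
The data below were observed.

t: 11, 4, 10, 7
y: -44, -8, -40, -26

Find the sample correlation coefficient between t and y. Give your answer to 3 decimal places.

-0.997

n = 4, Σx = 32, Σy = -118, Σxy = -1098, Σx² = 286, Σy² = 4276
Sxx = Σx² − (Σx)²/n = 286 − 256 = 30
Sxy = Σxy − (Σx)(Σy)/n = -1098 − (-944) = -154
Syy = Σy² − (Σy)²/n = 4276 − 3481 = 795
r = Sxy/√(Sxx·Syy) = -154/√(23850) = -154/154.434452 = -0.997187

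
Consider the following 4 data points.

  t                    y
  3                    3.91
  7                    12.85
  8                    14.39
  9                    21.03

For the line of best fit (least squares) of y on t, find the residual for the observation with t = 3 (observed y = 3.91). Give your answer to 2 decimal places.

n = 4, Σx = 27, Σy = 52.18, Σxy = 406.07, Σx² = 203
Sxx = Σx² − (Σx)²/n = 203 − 182.25 = 20.75
Sxy = Σxy − (Σx)(Σy)/n = 406.07 − 352.215 = 53.855
b = Sxy/Sxx = 53.855/20.75 = 2.595422
a = ȳ − b·x̄ = 13.045 − 2.595422·6.75 = -4.474096
ŷ(3) = -4.474096 + 2.595422·3 = 3.312169
residual = y − ŷ = 3.91 − 3.312169 = 0.597831

0.60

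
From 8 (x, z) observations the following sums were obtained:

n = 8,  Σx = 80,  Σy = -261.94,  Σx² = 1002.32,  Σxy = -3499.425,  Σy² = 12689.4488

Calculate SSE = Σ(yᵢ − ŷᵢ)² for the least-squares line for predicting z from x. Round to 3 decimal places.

Sxx = Σx² − (Σx)²/n = 1002.32 − 800 = 202.32
Sxy = Σxy − (Σx)(Σy)/n = -3499.425 − (-2619.4) = -880.025
Syy = Σy² − (Σy)²/n = 12689.4488 − 8576.57045 = 4112.87835
b = Sxy/Sxx = -880.025/202.32 = -4.349669
SSE = Syy − b·Sxy = 4112.87835 − (-4.349669)·(-880.025) = 285.061028

285.061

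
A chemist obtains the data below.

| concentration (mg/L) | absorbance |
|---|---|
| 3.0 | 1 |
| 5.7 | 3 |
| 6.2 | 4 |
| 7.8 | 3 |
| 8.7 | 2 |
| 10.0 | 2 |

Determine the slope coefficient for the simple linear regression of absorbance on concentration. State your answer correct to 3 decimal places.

n = 6, Σx = 41.4, Σy = 15, Σxy = 105.7, Σx² = 316.46
Sxx = Σx² − (Σx)²/n = 316.46 − 285.66 = 30.8
Sxy = Σxy − (Σx)(Σy)/n = 105.7 − 103.5 = 2.2
b = Sxy/Sxx = 2.2/30.8 = 0.071429

0.071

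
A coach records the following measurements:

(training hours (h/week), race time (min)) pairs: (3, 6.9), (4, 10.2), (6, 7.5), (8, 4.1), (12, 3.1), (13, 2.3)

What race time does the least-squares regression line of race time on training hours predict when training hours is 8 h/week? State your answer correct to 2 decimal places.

5.47

n = 6, Σx = 46, Σy = 34.1, Σxy = 206.4, Σx² = 438
Sxx = Σx² − (Σx)²/n = 438 − 352.666667 = 85.333333
Sxy = Σxy − (Σx)(Σy)/n = 206.4 − 261.433333 = -55.033333
b = Sxy/Sxx = -55.033333/85.333333 = -0.644922
a = ȳ − b·x̄ = 5.683333 − (-0.644922)·7.666667 = 10.627734
ŷ(8) = a + b·8 = 10.627734 + (-0.644922)·8 = 5.468359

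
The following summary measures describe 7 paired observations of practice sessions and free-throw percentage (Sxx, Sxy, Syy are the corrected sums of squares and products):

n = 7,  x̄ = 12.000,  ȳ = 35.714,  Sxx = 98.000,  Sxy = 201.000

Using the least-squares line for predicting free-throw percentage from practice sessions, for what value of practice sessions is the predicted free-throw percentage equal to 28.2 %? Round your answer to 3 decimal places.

8.336

b = Sxy/Sxx = 201/98 = 2.051020
a = ȳ − b·x̄ = 35.714 − 2.051020·12 = 11.101755
Set a + b·x = 28.2: x = (28.2 − 11.101755) / 2.051020 = 8.336458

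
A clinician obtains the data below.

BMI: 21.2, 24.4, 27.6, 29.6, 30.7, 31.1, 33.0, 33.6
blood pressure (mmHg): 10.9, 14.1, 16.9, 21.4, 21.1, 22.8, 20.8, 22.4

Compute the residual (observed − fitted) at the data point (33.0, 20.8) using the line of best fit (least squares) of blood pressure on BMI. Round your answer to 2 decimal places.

n = 8, Σx = 231.2, Σy = 150.4, Σxy = 4470.89, Σx² = 6810.38
Sxx = Σx² − (Σx)²/n = 6810.38 − 6681.68 = 128.7
Sxy = Σxy − (Σx)(Σy)/n = 4470.89 − 4346.56 = 124.33
b = Sxy/Sxx = 124.33/128.7 = 0.966045
a = ȳ − b·x̄ = 18.8 − 0.966045·28.9 = -9.118702
ŷ(33.0) = -9.118702 + 0.966045·33 = 22.760785
residual = y − ŷ = 20.8 − 22.760785 = -1.960785

-1.96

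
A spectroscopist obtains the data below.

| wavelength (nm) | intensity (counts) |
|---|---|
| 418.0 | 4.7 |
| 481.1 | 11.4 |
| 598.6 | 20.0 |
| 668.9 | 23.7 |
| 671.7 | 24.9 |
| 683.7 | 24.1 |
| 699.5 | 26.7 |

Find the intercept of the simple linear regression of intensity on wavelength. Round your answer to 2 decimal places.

n = 7, Σx = 4221.5, Σy = 135.5, Σxy = 87153.22, Σx² = 2619857.21
Sxx = Σx² − (Σx)²/n = 2619857.21 − 2545866.035714 = 73991.174286
Sxy = Σxy − (Σx)(Σy)/n = 87153.22 − 81716.178571 = 5437.041429
b = Sxy/Sxx = 5437.041429/73991.174286 = 0.073482
a = ȳ − b·x̄ = 19.357143 − 0.073482·603.071429 = -24.957931

-24.96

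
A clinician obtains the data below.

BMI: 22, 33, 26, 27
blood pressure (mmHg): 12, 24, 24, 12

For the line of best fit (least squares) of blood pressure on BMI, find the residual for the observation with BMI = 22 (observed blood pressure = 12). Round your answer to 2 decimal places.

-1.16

n = 4, Σx = 108, Σy = 72, Σxy = 2004, Σx² = 2978
Sxx = Σx² − (Σx)²/n = 2978 − 2916 = 62
Sxy = Σxy − (Σx)(Σy)/n = 2004 − 1944 = 60
b = Sxy/Sxx = 60/62 = 0.967742
a = ȳ − b·x̄ = 18 − 0.967742·27 = -8.129032
ŷ(22) = -8.129032 + 0.967742·22 = 13.161290
residual = y − ŷ = 12 − 13.161290 = -1.161290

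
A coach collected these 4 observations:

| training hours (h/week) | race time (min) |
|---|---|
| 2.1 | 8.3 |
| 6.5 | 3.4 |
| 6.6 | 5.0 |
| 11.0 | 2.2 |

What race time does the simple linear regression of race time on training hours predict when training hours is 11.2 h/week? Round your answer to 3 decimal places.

1.548

n = 4, Σx = 26.2, Σy = 18.9, Σxy = 96.73, Σx² = 211.22
Sxx = Σx² − (Σx)²/n = 211.22 − 171.61 = 39.61
Sxy = Σxy − (Σx)(Σy)/n = 96.73 − 123.795 = -27.065
b = Sxy/Sxx = -27.065/39.61 = -0.683287
a = ȳ − b·x̄ = 4.725 − (-0.683287)·6.55 = 9.200530
ŷ(11.2) = a + b·11.2 = 9.200530 + (-0.683287)·11.2 = 1.547715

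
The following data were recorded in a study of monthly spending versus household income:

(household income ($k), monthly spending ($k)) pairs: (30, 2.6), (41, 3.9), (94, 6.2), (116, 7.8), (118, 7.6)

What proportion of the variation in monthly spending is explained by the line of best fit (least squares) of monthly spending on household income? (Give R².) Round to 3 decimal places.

n = 5, Σx = 399, Σy = 28.1, Σxy = 2622.3, Σx² = 38797, Σy² = 179.01
Sxx = Σx² − (Σx)²/n = 38797 − 31840.2 = 6956.8
Sxy = Σxy − (Σx)(Σy)/n = 2622.3 − 2242.38 = 379.92
Syy = Σy² − (Σy)²/n = 179.01 − 157.922 = 21.088
R² = Sxy²/(Sxx·Syy) = (379.92)²/(6956.8·21.088) = 0.983874

0.984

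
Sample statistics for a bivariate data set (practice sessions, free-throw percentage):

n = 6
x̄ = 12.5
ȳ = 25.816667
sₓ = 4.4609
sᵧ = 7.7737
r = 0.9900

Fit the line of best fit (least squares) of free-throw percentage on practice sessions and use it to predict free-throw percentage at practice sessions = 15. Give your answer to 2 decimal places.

b = r · sᵧ/sₓ = 0.99 · 7.7737/4.4609 = 1.725204
a = ȳ − b·x̄ = 25.816667 − 1.725204·12.5 = 4.251616
ŷ(15) = a + b·15 = 4.251616 + 1.725204·15 = 30.129677

30.13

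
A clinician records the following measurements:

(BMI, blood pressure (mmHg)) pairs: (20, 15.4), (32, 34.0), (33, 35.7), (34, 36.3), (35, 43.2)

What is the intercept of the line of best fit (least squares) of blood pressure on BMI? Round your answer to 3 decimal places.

-18.268

n = 5, Σx = 154, Σy = 164.6, Σxy = 5320.3, Σx² = 4894
Sxx = Σx² − (Σx)²/n = 4894 − 4743.2 = 150.8
Sxy = Σxy − (Σx)(Σy)/n = 5320.3 − 5069.68 = 250.62
b = Sxy/Sxx = 250.62/150.8 = 1.661936
a = ȳ − b·x̄ = 32.92 − 1.661936·30.8 = -18.267639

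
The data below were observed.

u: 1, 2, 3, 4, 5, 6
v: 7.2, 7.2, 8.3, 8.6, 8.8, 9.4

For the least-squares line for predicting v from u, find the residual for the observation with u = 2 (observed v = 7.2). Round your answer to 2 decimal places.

n = 6, Σx = 21, Σy = 49.5, Σxy = 181.3, Σx² = 91
Sxx = Σx² − (Σx)²/n = 91 − 73.5 = 17.5
Sxy = Σxy − (Σx)(Σy)/n = 181.3 − 173.25 = 8.05
b = Sxy/Sxx = 8.05/17.5 = 0.46
a = ȳ − b·x̄ = 8.25 − 0.46·3.5 = 6.64
ŷ(2) = 6.64 + 0.46·2 = 7.56
residual = y − ŷ = 7.2 − 7.56 = -0.36

-0.36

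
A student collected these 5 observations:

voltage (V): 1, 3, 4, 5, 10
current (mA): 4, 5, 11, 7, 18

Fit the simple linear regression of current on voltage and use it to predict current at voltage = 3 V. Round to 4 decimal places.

n = 5, Σx = 23, Σy = 45, Σxy = 278, Σx² = 151
Sxx = Σx² − (Σx)²/n = 151 − 105.8 = 45.2
Sxy = Σxy − (Σx)(Σy)/n = 278 − 207 = 71
b = Sxy/Sxx = 71/45.2 = 1.570796
a = ȳ − b·x̄ = 9 − 1.570796·4.6 = 1.774336
ŷ(3) = a + b·3 = 1.774336 + 1.570796·3 = 6.486726

6.4867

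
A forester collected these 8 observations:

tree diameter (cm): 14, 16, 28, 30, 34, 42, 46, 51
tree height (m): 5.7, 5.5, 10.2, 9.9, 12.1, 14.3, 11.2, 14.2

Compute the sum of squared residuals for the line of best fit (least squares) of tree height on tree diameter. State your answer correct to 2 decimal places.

n = 8, Σx = 261, Σy = 83.1, Σxy = 3001.8, Σx² = 9773, Σy² = 942.77
Sxx = Σx² − (Σx)²/n = 9773 − 8515.125 = 1257.875
Sxy = Σxy − (Σx)(Σy)/n = 3001.8 − 2711.1375 = 290.6625
Syy = Σy² − (Σy)²/n = 942.77 − 863.20125 = 79.56875
b = Sxy/Sxx = 290.6625/1257.875 = 0.231074
SSE = Syy − b·Sxy = 79.56875 − 0.231074·290.6625 = 12.404136

12.40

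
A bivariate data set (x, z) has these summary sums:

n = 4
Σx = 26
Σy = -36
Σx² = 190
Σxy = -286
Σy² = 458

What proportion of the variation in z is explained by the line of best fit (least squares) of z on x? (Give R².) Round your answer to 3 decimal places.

0.961

Sxx = Σx² − (Σx)²/n = 190 − 169 = 21
Sxy = Σxy − (Σx)(Σy)/n = -286 − (-234) = -52
Syy = Σy² − (Σy)²/n = 458 − 324 = 134
R² = Sxy²/(Sxx·Syy) = (-52)²/(21·134) = 0.960910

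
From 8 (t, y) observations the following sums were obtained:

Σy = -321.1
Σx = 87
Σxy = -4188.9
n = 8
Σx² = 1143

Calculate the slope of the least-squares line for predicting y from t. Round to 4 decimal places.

Sxx = Σx² − (Σx)²/n = 1143 − 946.125 = 196.875
Sxy = Σxy − (Σx)(Σy)/n = -4188.9 − (-3491.9625) = -696.9375
b = Sxy/Sxx = -696.9375/196.875 = -3.54

-3.5400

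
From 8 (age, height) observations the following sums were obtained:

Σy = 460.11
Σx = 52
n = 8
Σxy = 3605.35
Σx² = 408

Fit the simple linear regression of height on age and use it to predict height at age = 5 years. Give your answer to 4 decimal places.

44.3430

Sxx = Σx² − (Σx)²/n = 408 − 338 = 70
Sxy = Σxy − (Σx)(Σy)/n = 3605.35 − 2990.715 = 614.635
b = Sxy/Sxx = 614.635/70 = 8.7805
a = ȳ − b·x̄ = 57.51375 − 8.7805·6.5 = 0.4405
ŷ(5) = a + b·5 = 0.4405 + 8.7805·5 = 44.343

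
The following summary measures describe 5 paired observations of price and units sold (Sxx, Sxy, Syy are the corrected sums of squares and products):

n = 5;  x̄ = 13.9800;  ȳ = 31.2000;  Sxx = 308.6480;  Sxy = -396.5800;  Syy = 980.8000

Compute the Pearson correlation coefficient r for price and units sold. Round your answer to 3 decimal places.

r = Sxy/√(Sxx·Syy) = -396.58/√(302721.9584) = -396.58/550.201743 = -0.720790

-0.721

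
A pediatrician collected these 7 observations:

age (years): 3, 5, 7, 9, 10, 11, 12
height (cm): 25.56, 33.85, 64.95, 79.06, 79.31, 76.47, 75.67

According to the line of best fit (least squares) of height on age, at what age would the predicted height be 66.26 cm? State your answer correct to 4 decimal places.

n = 7, Σx = 57, Σy = 434.87, Σxy = 3954.43, Σx² = 529
Sxx = Σx² − (Σx)²/n = 529 − 464.142857 = 64.857143
Sxy = Σxy − (Σx)(Σy)/n = 3954.43 − 3541.084286 = 413.345714
b = Sxy/Sxx = 413.345714/64.857143 = 6.373172
a = ȳ − b·x̄ = 62.124286 − 6.373172·8.142857 = 10.228458
Set a + b·x = 66.26: x = (66.26 − 10.228458) / 6.373172 = 8.791783

8.7918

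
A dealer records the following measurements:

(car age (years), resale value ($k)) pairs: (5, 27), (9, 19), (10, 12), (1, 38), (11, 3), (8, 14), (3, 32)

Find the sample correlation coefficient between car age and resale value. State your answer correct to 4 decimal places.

-0.9667

n = 7, Σx = 47, Σy = 145, Σxy = 705, Σx² = 401, Σy² = 3907
Sxx = Σx² − (Σx)²/n = 401 − 315.571429 = 85.428571
Sxy = Σxy − (Σx)(Σy)/n = 705 − 973.571429 = -268.571429
Syy = Σy² − (Σy)²/n = 3907 − 3003.571429 = 903.428571
r = Sxy/√(Sxx·Syy) = -268.571429/√(77178.612245) = -268.571429/277.810389 = -0.966744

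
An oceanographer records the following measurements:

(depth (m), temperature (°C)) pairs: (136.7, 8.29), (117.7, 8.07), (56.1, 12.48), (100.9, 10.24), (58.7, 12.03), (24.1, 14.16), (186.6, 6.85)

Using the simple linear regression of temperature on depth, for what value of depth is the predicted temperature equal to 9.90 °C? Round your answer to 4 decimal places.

105.8034

n = 7, Σx = 680.8, Σy = 72.12, Σxy = 6142.053, Σx² = 84714.26
Sxx = Σx² − (Σx)²/n = 84714.26 − 66212.662857 = 18501.597143
Sxy = Σxy − (Σx)(Σy)/n = 6142.053 − 7014.185143 = -872.132143
b = Sxy/Sxx = -872.132143/18501.597143 = -0.047138
a = ȳ − b·x̄ = 10.302857 − (-0.047138)·97.257143 = 14.887385
Set a + b·x = 9.90: x = (9.90 − 14.887385) / (-0.047138) = 105.803440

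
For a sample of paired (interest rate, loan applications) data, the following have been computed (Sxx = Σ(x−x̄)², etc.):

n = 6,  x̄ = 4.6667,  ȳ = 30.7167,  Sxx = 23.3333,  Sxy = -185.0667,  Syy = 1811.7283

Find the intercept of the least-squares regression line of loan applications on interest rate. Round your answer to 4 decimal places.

b = Sxy/Sxx = -185.0667/23.3333 = -7.931441
a = ȳ − b·x̄ = 30.7167 − (-7.931441)·4.6667 = 67.730357

67.7304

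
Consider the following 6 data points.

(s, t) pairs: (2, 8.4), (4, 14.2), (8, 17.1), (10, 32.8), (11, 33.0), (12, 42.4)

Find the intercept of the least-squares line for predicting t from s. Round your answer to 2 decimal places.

n = 6, Σx = 47, Σy = 147.9, Σxy = 1410.2, Σx² = 449
Sxx = Σx² − (Σx)²/n = 449 − 368.166667 = 80.833333
Sxy = Σxy − (Σx)(Σy)/n = 1410.2 − 1158.55 = 251.65
b = Sxy/Sxx = 251.65/80.833333 = 3.113196
a = ȳ − b·x̄ = 24.65 − 3.113196·7.833333 = 0.263299

0.26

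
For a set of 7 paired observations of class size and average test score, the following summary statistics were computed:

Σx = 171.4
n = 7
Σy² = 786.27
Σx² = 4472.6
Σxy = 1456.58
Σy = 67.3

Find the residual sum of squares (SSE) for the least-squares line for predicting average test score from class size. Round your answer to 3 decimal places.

Sxx = Σx² − (Σx)²/n = 4472.6 − 4196.851429 = 275.748571
Sxy = Σxy − (Σx)(Σy)/n = 1456.58 − 1647.888571 = -191.308571
Syy = Σy² − (Σy)²/n = 786.27 − 647.041429 = 139.228571
b = Sxy/Sxx = -191.308571/275.748571 = -0.693779
SSE = Syy − b·Sxy = 139.228571 − (-0.693779)·(-191.308571) = 6.502700

6.503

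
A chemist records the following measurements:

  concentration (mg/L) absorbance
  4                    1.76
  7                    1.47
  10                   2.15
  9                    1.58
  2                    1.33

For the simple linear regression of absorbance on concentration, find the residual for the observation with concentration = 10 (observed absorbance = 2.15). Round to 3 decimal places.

n = 5, Σx = 32, Σy = 8.29, Σxy = 55.71, Σx² = 250
Sxx = Σx² − (Σx)²/n = 250 − 204.8 = 45.2
Sxy = Σxy − (Σx)(Σy)/n = 55.71 − 53.056 = 2.654
b = Sxy/Sxx = 2.654/45.2 = 0.058717
a = ȳ − b·x̄ = 1.658 − 0.058717·6.4 = 1.282212
ŷ(10) = 1.282212 + 0.058717·10 = 1.869381
residual = y − ŷ = 2.15 − 1.869381 = 0.280619

0.281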